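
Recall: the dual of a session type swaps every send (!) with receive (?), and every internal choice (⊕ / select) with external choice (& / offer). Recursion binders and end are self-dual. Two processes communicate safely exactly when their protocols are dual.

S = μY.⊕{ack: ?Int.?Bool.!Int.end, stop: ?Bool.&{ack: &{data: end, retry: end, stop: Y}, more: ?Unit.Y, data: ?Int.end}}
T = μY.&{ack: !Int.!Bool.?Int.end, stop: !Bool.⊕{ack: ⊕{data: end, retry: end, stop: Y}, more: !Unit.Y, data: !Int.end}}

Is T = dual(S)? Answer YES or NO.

YES

μY vs μY  ok (rec unchanged)
  ⊕{ack,stop} vs &{ack,stop}  ok labels match
    [ack]
      ?Int vs !Int  ok
        ?Bool vs !Bool  ok
          !Int vs ?Int  ok
            end vs end  ok
    [stop]
      ?Bool vs !Bool  ok
        &{ack,more,data} vs ⊕{ack,more,data}  ok labels match
          [ack]
            &{data,retry,stop} vs ⊕{data,retry,stop}  ok labels match
              [data]
                end vs end  ok
              [retry]
                end vs end  ok
              [stop]
                Y vs Y  ok
          [more]
            ?Unit vs !Unit  ok
              Y vs Y  ok
          [data]
            ?Int vs !Int  ok
              end vs end  ok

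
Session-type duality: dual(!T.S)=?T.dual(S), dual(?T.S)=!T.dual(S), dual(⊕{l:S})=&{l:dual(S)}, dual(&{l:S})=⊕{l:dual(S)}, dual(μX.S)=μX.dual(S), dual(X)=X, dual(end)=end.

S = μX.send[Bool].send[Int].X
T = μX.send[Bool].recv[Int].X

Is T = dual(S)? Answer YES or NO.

NO

μX ‖ μX  match (rec unchanged)
  send[Bool] ‖ send[Bool]  ✗ same direction on both sides — not dual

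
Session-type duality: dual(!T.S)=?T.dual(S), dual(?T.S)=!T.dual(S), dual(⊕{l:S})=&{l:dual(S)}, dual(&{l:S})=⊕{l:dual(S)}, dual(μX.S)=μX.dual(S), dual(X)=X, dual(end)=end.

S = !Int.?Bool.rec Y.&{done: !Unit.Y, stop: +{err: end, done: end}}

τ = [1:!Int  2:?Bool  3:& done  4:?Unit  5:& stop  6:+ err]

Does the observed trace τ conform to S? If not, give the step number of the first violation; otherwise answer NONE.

[1] !Int  match  state: ?Bool.rec Y.…
[2] ?Bool  match  state: rec Y.…
[3] & done  match  state: !Unit.rec Y.…
[4] got ?Unit, protocol expects !Unit  ✗

4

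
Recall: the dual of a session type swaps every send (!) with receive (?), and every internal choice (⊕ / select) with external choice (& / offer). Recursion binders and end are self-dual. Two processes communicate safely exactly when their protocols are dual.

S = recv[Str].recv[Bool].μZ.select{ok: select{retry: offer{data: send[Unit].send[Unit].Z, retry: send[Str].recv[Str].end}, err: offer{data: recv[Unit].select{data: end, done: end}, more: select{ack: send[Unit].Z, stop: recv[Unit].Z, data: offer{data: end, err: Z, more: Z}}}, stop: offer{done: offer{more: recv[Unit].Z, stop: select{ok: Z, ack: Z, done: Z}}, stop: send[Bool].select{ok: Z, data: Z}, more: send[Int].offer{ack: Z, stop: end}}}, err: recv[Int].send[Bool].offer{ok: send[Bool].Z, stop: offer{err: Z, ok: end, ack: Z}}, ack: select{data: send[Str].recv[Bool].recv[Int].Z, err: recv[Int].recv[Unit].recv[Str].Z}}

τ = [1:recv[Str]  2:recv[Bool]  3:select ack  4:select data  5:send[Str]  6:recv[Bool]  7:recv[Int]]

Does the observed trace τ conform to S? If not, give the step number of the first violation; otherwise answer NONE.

step 1: recv[Str]  match  state: recv[Bool].μZ.…
step 2: recv[Bool]  match  state: μZ.…
step 3: select ack  match  state: select{data: send[Str].recv[Bool].recv[Int].μZ.…, err: recv[Int].recv[Unit].recv[Str].μZ.…}
step 4: select data  match  state: send[Str].recv[Bool].recv[Int].μZ.…
step 5: send[Str]  match  state: recv[Bool].recv[Int].μZ.…
step 6: recv[Bool]  match  state: recv[Int].μZ.…
step 7: recv[Int]  match  state: μZ.…
all 7 steps conform

NONE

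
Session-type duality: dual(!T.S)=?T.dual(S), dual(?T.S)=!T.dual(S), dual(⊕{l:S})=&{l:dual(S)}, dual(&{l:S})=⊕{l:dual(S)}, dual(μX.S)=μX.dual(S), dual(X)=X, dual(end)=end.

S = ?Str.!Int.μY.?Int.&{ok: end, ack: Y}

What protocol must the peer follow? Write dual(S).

?Str ↦ !Str
  !Int ↦ ?Int
    μY ↦ μY  (μ self-dual)
      ?Int ↦ !Int
        &{ok,ack} ↦ ⊕{ok,ack}  (&→⊕)
          • ok:
            end self-dual
          • ack:
            Y self-dual

!Str.?Int.μY.!Int.⊕{ok: end, ack: Y}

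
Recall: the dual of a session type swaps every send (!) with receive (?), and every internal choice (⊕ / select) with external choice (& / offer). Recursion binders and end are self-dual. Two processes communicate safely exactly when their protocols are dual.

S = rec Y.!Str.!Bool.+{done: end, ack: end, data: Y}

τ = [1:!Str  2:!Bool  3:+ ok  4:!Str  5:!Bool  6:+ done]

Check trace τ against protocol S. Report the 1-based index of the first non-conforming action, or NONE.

[1] !Str  ✓  cont: !Bool.+{done: end, ack: end, data: rec Y.…}
[2] !Bool  ✓  cont: +{done: end, ack: end, data: rec Y.…}
[3] got + ok, protocol expects + done or + ack or + data  ✗

3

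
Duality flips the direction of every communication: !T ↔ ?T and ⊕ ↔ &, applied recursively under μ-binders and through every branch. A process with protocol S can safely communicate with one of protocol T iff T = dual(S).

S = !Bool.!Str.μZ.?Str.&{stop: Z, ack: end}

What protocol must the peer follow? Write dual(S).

!Bool = ?Bool
  !Str = ?Str
    μZ = μZ  (rec unchanged)
      ?Str = !Str
        &{stop,ack} = ⊕{stop,ack}  (external→internal)
          case stop:
            Z ↦ Z
          case ack:
            end ↦ end

?Bool.?Str.μZ.!Str.⊕{stop: Z, ack: end}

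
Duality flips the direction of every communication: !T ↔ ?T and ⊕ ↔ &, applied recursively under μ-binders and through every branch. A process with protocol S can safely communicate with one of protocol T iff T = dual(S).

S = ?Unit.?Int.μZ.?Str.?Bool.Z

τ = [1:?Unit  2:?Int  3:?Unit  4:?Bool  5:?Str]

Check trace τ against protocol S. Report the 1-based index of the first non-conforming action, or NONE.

3

[1] ?Unit  ok  state: ?Int.μZ.…
[2] ?Int  ok  state: μZ.…
[3] got ?Unit, protocol expects ?Str  ✗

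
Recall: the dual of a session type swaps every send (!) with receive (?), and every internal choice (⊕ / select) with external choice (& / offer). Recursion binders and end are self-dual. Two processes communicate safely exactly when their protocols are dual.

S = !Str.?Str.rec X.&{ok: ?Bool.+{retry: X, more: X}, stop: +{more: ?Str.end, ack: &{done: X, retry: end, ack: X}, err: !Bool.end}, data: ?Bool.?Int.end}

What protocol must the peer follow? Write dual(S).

!Str ↦ ?Str
  ?Str ↦ !Str
    rec X ↦ rec X  (rec unchanged)
      &{ok,stop,data} ↦ +{ok,stop,data}  (&→⊕)
        case ok:
          ?Bool ↦ !Bool
            +{retry,more} ↦ &{retry,more}  (⊕→&)
              case retry:
                X ↦ X
              case more:
                X ↦ X
        case stop:
          +{more,ack,err} ↦ &{more,ack,err}  (⊕→&)
            case more:
              ?Str ↦ !Str
                end ↦ end
            case ack:
              &{done,retry,ack} ↦ +{done,retry,ack}  (&→⊕)
                case done:
                  X ↦ X
                case retry:
                  end ↦ end
                case ack:
                  X ↦ X
            case err:
              !Bool ↦ ?Bool
                end ↦ end
        case data:
          ?Bool ↦ !Bool
            ?Int ↦ !Int
              end ↦ end

?Str.!Str.rec X.+{ok: !Bool.&{retry: X, more: X}, stop: &{more: !Str.end, ack: +{done: X, retry: end, ack: X}, err: ?Bool.end}, data: !Bool.!Int.end}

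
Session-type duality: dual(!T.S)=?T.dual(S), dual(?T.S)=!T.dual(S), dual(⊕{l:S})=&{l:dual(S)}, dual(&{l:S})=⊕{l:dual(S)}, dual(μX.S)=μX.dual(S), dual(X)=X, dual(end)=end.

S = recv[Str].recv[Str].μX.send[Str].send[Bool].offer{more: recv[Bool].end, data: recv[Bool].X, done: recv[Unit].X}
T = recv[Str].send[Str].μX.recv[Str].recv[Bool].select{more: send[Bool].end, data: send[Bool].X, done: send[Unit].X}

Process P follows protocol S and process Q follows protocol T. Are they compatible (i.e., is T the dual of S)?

NO

recv[Str] ‖ recv[Str]  ✗ same direction on both sides — not dual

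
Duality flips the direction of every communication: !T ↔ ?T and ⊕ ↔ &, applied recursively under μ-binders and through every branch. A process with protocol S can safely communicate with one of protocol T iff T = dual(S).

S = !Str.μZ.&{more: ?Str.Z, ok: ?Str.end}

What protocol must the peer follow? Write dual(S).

?Str.μZ.⊕{more: !Str.Z, ok: !Str.end}

!Str ↦ ?Str
  μZ ↦ μZ  (μ self-dual)
    &{more,ok} ↦ ⊕{more,ok}  (offer→select)
      [more]
        ?Str ↦ !Str
          dual(Z) = Z
      [ok]
        ?Str ↦ !Str
          dual(end) = end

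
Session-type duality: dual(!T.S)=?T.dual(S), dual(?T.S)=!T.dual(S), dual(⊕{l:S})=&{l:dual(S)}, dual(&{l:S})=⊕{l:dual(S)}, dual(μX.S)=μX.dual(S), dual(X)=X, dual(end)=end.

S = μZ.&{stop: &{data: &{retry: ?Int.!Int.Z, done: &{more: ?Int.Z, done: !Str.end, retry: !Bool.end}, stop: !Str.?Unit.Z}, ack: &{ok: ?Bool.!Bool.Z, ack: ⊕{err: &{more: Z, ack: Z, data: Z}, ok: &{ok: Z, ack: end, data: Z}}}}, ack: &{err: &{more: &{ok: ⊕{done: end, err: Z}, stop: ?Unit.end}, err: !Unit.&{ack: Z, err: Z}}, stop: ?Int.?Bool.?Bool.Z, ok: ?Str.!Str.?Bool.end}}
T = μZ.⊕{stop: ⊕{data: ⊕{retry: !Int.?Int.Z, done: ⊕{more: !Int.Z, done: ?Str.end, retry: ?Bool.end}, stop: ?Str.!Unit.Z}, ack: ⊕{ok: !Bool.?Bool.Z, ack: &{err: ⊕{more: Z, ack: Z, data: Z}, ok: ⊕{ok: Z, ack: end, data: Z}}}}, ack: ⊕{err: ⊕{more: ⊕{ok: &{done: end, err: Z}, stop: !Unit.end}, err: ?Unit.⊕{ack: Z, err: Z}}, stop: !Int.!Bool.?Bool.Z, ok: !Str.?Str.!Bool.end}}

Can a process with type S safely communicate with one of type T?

μZ ‖ μZ  match (rec unchanged)
  &{stop,ack} ‖ ⊕{stop,ack}  match labels match
    • stop:
      &{data,ack} ‖ ⊕{data,ack}  match labels match
        • data:
          &{retry,done,stop} ‖ ⊕{retry,done,stop}  match labels match
            • retry:
              ?Int ‖ !Int  match
                !Int ‖ ?Int  match
                  Z ‖ Z  match
            • done:
              &{more,done,retry} ‖ ⊕{more,done,retry}  match labels match
                • more:
                  ?Int ‖ !Int  match
                    Z ‖ Z  match
                • done:
                  !Str ‖ ?Str  match
                    end ‖ end  match
                • retry:
                  !Bool ‖ ?Bool  match
                    end ‖ end  match
            • stop:
              !Str ‖ ?Str  match
                ?Unit ‖ !Unit  match
                  Z ‖ Z  match
        • ack:
          &{ok,ack} ‖ ⊕{ok,ack}  match labels match
            • ok:
              ?Bool ‖ !Bool  match
                !Bool ‖ ?Bool  match
                  Z ‖ Z  match
            • ack:
              ⊕{err,ok} ‖ &{err,ok}  match labels match
                • err:
                  &{more,ack,data} ‖ ⊕{more,ack,data}  match labels match
                    • more:
                      Z ‖ Z  match
                    • ack:
                      Z ‖ Z  match
                    • data:
                      Z ‖ Z  match
                • ok:
                  &{ok,ack,data} ‖ ⊕{ok,ack,data}  match labels match
                    • ok:
                      Z ‖ Z  match
                    • ack:
                      end ‖ end  match
                    • data:
                      Z ‖ Z  match
    • ack:
      &{err,stop,ok} ‖ ⊕{err,stop,ok}  match labels match
        • err:
          &{more,err} ‖ ⊕{more,err}  match labels match
            • more:
              &{ok,stop} ‖ ⊕{ok,stop}  match labels match
                • ok:
                  ⊕{done,err} ‖ &{done,err}  match labels match
                    • done:
                      end ‖ end  match
                    • err:
                      Z ‖ Z  match
                • stop:
                  ?Unit ‖ !Unit  match
                    end ‖ end  match
            • err:
              !Unit ‖ ?Unit  match
                &{ack,err} ‖ ⊕{ack,err}  match labels match
                  • ack:
                    Z ‖ Z  match
                  • err:
                    Z ‖ Z  match
        • stop:
          ?Int ‖ !Int  match
            ?Bool ‖ !Bool  match
              ?Bool ‖ ?Bool  ✗ same direction on both sides — not dual

NO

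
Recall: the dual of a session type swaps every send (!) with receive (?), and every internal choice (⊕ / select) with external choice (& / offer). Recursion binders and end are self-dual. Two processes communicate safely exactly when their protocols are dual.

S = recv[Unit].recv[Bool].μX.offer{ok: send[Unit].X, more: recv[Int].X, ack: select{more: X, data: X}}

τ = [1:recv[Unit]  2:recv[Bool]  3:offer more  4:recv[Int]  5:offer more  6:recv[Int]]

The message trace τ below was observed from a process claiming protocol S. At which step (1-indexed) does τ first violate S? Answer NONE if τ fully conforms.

[1] recv[Unit]  ok  cont: recv[Bool].μX.…
[2] recv[Bool]  ok  cont: μX.…
[3] offer more  ok  cont: recv[Int].μX.…
[4] recv[Int]  ok  cont: μX.…
[5] offer more  ok  cont: recv[Int].μX.…
[6] recv[Int]  ok  cont: μX.…
τ conforms to S (length 6)

NONE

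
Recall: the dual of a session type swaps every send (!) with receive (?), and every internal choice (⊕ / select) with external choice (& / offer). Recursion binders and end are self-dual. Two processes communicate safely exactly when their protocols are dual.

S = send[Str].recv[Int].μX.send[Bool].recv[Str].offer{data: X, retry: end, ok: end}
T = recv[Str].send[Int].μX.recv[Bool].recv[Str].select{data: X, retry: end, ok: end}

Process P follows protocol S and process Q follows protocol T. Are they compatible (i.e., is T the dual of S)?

send[Str] | recv[Str]  match
  recv[Int] | send[Int]  match
    μX | μX  match (μ self-dual)
      send[Bool] | recv[Bool]  match
        recv[Str] | recv[Str]  ✗ same direction on both sides — not dual

NO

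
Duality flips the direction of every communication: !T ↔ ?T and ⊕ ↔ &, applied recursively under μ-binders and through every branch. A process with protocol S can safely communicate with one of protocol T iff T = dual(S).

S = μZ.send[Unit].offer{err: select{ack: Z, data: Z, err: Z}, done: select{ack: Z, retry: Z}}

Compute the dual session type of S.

μZ = μZ  (μ self-dual)
  send[Unit] = recv[Unit]
    offer{err,done} = select{err,done}  (&→⊕)
      • err:
        select{ack,data,err} = offer{ack,data,err}  (⊕→&)
          • ack:
            Z self-dual
          • data:
            Z self-dual
          • err:
            Z self-dual
      • done:
        select{ack,retry} = offer{ack,retry}  (⊕→&)
          • ack:
            Z self-dual
          • retry:
            Z self-dual

μZ.recv[Unit].select{err: offer{ack: Z, data: Z, err: Z}, done: offer{ack: Z, retry: Z}}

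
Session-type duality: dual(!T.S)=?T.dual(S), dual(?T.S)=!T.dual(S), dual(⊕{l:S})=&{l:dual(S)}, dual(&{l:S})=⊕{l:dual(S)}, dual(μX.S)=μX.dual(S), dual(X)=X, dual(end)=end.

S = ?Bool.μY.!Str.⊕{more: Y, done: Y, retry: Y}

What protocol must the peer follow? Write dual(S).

?Bool = !Bool
  μY = μY  (binder kept)
    !Str = ?Str
      ⊕{more,done,retry} = &{more,done,retry}  (⊕→&)
        • more:
          Y self-dual
        • done:
          Y self-dual
        • retry:
          Y self-dual

!Bool.μY.?Str.&{more: Y, done: Y, retry: Y}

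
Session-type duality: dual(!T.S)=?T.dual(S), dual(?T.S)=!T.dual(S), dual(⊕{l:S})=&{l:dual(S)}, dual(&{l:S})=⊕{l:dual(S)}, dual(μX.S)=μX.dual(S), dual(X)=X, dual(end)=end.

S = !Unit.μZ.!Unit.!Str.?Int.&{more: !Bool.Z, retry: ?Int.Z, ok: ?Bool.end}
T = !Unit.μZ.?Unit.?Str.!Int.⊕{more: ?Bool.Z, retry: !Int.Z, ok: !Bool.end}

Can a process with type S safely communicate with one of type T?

NO

!Unit | !Unit  ✗ same direction on both sides — not dual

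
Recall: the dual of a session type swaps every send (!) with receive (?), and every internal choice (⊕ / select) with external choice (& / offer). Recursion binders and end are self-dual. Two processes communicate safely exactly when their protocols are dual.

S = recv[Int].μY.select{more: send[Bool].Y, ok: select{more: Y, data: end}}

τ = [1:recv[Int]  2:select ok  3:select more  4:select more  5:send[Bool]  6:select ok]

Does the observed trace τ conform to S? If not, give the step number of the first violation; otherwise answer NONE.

NONE

step 1: recv[Int]  ok  cont: μY.…
step 2: select ok  ok  cont: select{more: μY.…, data: end}
step 3: select more  ok  cont: μY.…
step 4: select more  ok  cont: send[Bool].μY.…
step 5: send[Bool]  ok  cont: μY.…
step 6: select ok  ok  cont: select{more: μY.…, data: end}
trace exhausted — no violation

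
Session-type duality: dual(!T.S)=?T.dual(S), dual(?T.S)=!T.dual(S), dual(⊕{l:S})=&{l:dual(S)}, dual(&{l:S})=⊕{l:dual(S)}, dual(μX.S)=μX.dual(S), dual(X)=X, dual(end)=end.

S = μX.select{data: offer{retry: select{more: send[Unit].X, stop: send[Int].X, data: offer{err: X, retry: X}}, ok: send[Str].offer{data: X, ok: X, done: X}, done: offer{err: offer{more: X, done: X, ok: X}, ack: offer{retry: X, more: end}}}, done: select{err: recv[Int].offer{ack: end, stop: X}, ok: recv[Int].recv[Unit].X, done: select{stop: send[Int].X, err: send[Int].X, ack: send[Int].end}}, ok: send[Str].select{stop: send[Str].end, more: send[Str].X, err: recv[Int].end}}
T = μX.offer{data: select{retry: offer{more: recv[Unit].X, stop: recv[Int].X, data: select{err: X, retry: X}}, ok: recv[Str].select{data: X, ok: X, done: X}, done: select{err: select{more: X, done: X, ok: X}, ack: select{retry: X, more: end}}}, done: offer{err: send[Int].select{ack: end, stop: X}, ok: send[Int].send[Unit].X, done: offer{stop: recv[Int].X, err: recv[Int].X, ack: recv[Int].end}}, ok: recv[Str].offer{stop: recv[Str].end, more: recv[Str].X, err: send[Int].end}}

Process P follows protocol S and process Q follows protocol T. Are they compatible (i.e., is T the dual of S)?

YES

μX vs μX  match (μ self-dual)
  select{data,done,ok} vs offer{data,done,ok}  match labels match
    [data]
      offer{retry,ok,done} vs select{retry,ok,done}  match labels match
        [retry]
          select{more,stop,data} vs offer{more,stop,data}  match labels match
            [more]
              send[Unit] vs recv[Unit]  match
                X vs X  match
            [stop]
              send[Int] vs recv[Int]  match
                X vs X  match
            [data]
              offer{err,retry} vs select{err,retry}  match labels match
                [err]
                  X vs X  match
                [retry]
                  X vs X  match
        [ok]
          send[Str] vs recv[Str]  match
            offer{data,ok,done} vs select{data,ok,done}  match labels match
              [data]
                X vs X  match
              [ok]
                X vs X  match
              [done]
                X vs X  match
        [done]
          offer{err,ack} vs select{err,ack}  match labels match
            [err]
              offer{more,done,ok} vs select{more,done,ok}  match labels match
                [more]
                  X vs X  match
                [done]
                  X vs X  match
                [ok]
                  X vs X  match
            [ack]
              offer{retry,more} vs select{retry,more}  match labels match
                [retry]
                  X vs X  match
                [more]
                  end vs end  match
    [done]
      select{err,ok,done} vs offer{err,ok,done}  match labels match
        [err]
          recv[Int] vs send[Int]  match
            offer{ack,stop} vs select{ack,stop}  match labels match
              [ack]
                end vs end  match
              [stop]
                X vs X  match
        [ok]
          recv[Int] vs send[Int]  match
            recv[Unit] vs send[Unit]  match
              X vs X  match
        [done]
          select{stop,err,ack} vs offer{stop,err,ack}  match labels match
            [stop]
              send[Int] vs recv[Int]  match
                X vs X  match
            [err]
              send[Int] vs recv[Int]  match
                X vs X  match
            [ack]
              send[Int] vs recv[Int]  match
                end vs end  match
    [ok]
      send[Str] vs recv[Str]  match
        select{stop,more,err} vs offer{stop,more,err}  match labels match
          [stop]
            send[Str] vs recv[Str]  match
              end vs end  match
          [more]
            send[Str] vs recv[Str]  match
              X vs X  match
          [err]
            recv[Int] vs send[Int]  match
              end vs end  match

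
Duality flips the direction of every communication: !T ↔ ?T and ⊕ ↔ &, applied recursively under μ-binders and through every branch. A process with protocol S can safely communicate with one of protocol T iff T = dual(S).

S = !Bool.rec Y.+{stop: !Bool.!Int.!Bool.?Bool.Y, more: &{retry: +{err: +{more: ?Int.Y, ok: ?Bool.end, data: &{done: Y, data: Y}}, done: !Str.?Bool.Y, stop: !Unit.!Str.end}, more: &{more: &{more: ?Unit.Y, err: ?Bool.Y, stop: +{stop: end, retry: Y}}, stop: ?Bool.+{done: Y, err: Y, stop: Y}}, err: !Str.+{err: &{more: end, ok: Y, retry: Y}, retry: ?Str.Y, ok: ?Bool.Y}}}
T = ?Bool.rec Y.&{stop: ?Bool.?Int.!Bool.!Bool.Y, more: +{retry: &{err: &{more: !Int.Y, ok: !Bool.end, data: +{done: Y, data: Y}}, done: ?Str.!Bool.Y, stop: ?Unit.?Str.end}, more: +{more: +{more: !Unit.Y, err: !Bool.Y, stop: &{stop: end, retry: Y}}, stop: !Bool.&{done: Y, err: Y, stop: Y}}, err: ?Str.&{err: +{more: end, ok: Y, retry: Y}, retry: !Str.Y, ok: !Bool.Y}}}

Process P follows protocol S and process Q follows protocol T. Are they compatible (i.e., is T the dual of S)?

!Bool | ?Bool  ✓
  rec Y | rec Y  ✓ (rec unchanged)
    +{stop,more} | &{stop,more}  ✓ labels match
      [stop]
        !Bool | ?Bool  ✓
          !Int | ?Int  ✓
            !Bool | !Bool  ✗ same direction on both sides — not dual

NO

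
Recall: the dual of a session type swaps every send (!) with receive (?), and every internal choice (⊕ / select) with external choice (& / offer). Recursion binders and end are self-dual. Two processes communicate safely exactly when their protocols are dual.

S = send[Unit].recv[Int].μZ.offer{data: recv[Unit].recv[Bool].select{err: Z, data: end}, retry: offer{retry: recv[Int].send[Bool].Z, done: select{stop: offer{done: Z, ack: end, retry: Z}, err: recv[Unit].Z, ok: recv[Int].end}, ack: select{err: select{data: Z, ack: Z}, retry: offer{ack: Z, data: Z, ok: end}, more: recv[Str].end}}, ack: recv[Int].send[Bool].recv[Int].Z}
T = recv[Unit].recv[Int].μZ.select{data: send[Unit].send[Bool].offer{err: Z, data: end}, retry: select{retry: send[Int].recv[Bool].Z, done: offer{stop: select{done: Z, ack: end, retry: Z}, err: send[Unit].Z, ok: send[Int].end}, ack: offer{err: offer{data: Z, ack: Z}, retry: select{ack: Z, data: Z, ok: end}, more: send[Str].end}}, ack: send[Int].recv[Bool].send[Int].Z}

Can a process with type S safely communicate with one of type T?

NO

send[Unit] vs recv[Unit]  ok
  recv[Int] vs recv[Int]  ✗ same direction on both sides — not dual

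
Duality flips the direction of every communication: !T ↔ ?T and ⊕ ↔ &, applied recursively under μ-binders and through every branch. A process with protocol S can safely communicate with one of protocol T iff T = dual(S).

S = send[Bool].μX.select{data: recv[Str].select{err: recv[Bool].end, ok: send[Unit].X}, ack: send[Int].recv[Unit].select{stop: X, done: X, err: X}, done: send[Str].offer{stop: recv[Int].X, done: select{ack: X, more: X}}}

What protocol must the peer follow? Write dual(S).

send[Bool] ↦ recv[Bool]
  μX ↦ μX  (binder kept)
    select{data,ack,done} ↦ offer{data,ack,done}  (⊕→&)
      case data:
        recv[Str] ↦ send[Str]
          select{err,ok} ↦ offer{err,ok}  (⊕→&)
            case err:
              recv[Bool] ↦ send[Bool]
                end self-dual
            case ok:
              send[Unit] ↦ recv[Unit]
                X self-dual
      case ack:
        send[Int] ↦ recv[Int]
          recv[Unit] ↦ send[Unit]
            select{stop,done,err} ↦ offer{stop,done,err}  (⊕→&)
              case stop:
                X self-dual
              case done:
                X self-dual
              case err:
                X self-dual
      case done:
        send[Str] ↦ recv[Str]
          offer{stop,done} ↦ select{stop,done}  (&→⊕)
            case stop:
              recv[Int] ↦ send[Int]
                X self-dual
            case done:
              select{ack,more} ↦ offer{ack,more}  (⊕→&)
                case ack:
                  X self-dual
                case more:
                  X self-dual

recv[Bool].μX.offer{data: send[Str].offer{err: send[Bool].end, ok: recv[Unit].X}, ack: recv[Int].send[Unit].offer{stop: X, done: X, err: X}, done: recv[Str].select{stop: send[Int].X, done: offer{ack: X, more: X}}}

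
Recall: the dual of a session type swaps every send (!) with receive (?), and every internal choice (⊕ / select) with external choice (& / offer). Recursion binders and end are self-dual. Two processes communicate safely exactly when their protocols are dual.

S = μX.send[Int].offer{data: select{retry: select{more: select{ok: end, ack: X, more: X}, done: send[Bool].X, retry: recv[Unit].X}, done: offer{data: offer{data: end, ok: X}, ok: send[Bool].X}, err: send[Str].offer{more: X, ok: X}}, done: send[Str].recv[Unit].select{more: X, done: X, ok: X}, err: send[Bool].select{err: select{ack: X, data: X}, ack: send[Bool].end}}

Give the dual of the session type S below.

μX → μX  (binder kept)
  send[Int] → recv[Int]
    offer{data,done,err} → select{data,done,err}  (offer→select)
      case data:
        select{retry,done,err} → offer{retry,done,err}  (internal→external)
          case retry:
            select{more,done,retry} → offer{more,done,retry}  (internal→external)
              case more:
                select{ok,ack,more} → offer{ok,ack,more}  (internal→external)
                  case ok:
                    end self-dual
                  case ack:
                    X self-dual
                  case more:
                    X self-dual
              case done:
                send[Bool] → recv[Bool]
                  X self-dual
              case retry:
                recv[Unit] → send[Unit]
                  X self-dual
          case done:
            offer{data,ok} → select{data,ok}  (offer→select)
              case data:
                offer{data,ok} → select{data,ok}  (offer→select)
                  case data:
                    end self-dual
                  case ok:
                    X self-dual
              case ok:
                send[Bool] → recv[Bool]
                  X self-dual
          case err:
            send[Str] → recv[Str]
              offer{more,ok} → select{more,ok}  (offer→select)
                case more:
                  X self-dual
                case ok:
                  X self-dual
      case done:
        send[Str] → recv[Str]
          recv[Unit] → send[Unit]
            select{more,done,ok} → offer{more,done,ok}  (internal→external)
              case more:
                X self-dual
              case done:
                X self-dual
              case ok:
                X self-dual
      case err:
        send[Bool] → recv[Bool]
          select{err,ack} → offer{err,ack}  (internal→external)
            case err:
              select{ack,data} → offer{ack,data}  (internal→external)
                case ack:
                  X self-dual
                case data:
                  X self-dual
            case ack:
              send[Bool] → recv[Bool]
                end self-dual

μX.recv[Int].select{data: offer{retry: offer{more: offer{ok: end, ack: X, more: X}, done: recv[Bool].X, retry: send[Unit].X}, done: select{data: select{data: end, ok: X}, ok: recv[Bool].X}, err: recv[Str].select{more: X, ok: X}}, done: recv[Str].send[Unit].offer{more: X, done: X, ok: X}, err: recv[Bool].offer{err: offer{ack: X, data: X}, ack: recv[Bool].end}}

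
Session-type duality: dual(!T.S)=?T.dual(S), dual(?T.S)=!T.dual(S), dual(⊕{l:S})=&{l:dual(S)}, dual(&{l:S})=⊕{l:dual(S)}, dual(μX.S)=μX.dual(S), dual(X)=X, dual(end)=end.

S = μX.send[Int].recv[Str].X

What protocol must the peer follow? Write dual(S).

μX.recv[Int].send[Str].X

μX = μX  (μ self-dual)
  send[Int] = recv[Int]
    recv[Str] = send[Str]
      X self-dual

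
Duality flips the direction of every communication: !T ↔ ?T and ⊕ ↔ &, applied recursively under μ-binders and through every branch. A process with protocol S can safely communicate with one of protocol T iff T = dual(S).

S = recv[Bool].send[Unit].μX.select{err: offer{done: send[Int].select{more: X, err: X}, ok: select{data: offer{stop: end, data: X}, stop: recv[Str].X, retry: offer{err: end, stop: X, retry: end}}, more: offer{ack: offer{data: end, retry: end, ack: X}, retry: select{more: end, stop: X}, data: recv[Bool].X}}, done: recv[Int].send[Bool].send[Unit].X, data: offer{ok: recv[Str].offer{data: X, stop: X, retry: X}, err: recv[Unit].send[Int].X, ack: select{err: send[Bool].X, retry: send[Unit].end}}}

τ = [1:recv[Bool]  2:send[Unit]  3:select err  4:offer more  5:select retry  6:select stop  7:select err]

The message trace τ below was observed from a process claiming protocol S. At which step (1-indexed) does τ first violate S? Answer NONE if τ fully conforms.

5

[1] recv[Bool]  match  cont: send[Unit].μX.…
[2] send[Unit]  match  cont: μX.…
[3] select err  match  cont: offer{done: send[Int].select{more: μX.…, err: μX.…}, ok: select{data: offer{stop: end, data: μX.…}, stop: recv[Str].μX.…, retry: offer{err: end, stop: μX.…, retry: end}}, more: offer{ack: offer{data: end, retry: end, ack: μX.…}, retry: select{more: end, stop: μX.…}, data: recv[Bool].μX.…}}
[4] offer more  match  cont: offer{ack: offer{data: end, retry: end, ack: μX.…}, retry: select{more: end, stop: μX.…}, data: recv[Bool].μX.…}
[5] got select retry, protocol expects offer ack or offer retry or offer data  ✗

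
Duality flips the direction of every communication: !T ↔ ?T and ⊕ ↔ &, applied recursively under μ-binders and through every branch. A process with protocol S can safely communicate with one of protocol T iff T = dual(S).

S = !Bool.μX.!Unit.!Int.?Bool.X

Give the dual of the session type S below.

?Bool.μX.?Unit.?Int.!Bool.X

!Bool ↦ ?Bool
  μX ↦ μX  (rec unchanged)
    !Unit ↦ ?Unit
      !Int ↦ ?Int
        ?Bool ↦ !Bool
          X ↦ X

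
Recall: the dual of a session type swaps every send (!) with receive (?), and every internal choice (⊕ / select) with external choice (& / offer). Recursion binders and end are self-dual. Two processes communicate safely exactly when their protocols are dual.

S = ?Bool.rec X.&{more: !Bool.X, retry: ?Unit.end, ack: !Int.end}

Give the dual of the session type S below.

?Bool ↦ !Bool
  rec X ↦ rec X  (binder kept)
    &{more,retry,ack} ↦ +{more,retry,ack}  (&→⊕)
      [more]
        !Bool ↦ ?Bool
          X self-dual
      [retry]
        ?Unit ↦ !Unit
          end self-dual
      [ack]
        !Int ↦ ?Int
          end self-dual

!Bool.rec X.+{more: ?Bool.X, retry: !Unit.end, ack: ?Int.end}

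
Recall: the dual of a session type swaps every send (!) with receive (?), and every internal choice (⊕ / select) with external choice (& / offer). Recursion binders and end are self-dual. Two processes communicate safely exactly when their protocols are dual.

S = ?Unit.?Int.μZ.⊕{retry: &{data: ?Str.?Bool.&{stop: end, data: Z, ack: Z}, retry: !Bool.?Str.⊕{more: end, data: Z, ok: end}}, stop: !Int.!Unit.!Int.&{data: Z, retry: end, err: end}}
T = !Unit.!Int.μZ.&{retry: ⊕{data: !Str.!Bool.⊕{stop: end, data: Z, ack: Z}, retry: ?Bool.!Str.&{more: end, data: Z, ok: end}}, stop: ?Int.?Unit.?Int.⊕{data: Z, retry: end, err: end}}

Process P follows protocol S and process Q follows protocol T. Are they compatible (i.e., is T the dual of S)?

YES

?Unit vs !Unit  ✓
  ?Int vs !Int  ✓
    μZ vs μZ  ✓ (rec unchanged)
      ⊕{retry,stop} vs &{retry,stop}  ✓ labels match
        • retry:
          &{data,retry} vs ⊕{data,retry}  ✓ labels match
            • data:
              ?Str vs !Str  ✓
                ?Bool vs !Bool  ✓
                  &{stop,data,ack} vs ⊕{stop,data,ack}  ✓ labels match
                    • stop:
                      end vs end  ✓
                    • data:
                      Z vs Z  ✓
                    • ack:
                      Z vs Z  ✓
            • retry:
              !Bool vs ?Bool  ✓
                ?Str vs !Str  ✓
                  ⊕{more,data,ok} vs &{more,data,ok}  ✓ labels match
                    • more:
                      end vs end  ✓
                    • data:
                      Z vs Z  ✓
                    • ok:
                      end vs end  ✓
        • stop:
          !Int vs ?Int  ✓
            !Unit vs ?Unit  ✓
              !Int vs ?Int  ✓
                &{data,retry,err} vs ⊕{data,retry,err}  ✓ labels match
                  • data:
                    Z vs Z  ✓
                  • retry:
                    end vs end  ✓
                  • err:
                    end vs end  ✓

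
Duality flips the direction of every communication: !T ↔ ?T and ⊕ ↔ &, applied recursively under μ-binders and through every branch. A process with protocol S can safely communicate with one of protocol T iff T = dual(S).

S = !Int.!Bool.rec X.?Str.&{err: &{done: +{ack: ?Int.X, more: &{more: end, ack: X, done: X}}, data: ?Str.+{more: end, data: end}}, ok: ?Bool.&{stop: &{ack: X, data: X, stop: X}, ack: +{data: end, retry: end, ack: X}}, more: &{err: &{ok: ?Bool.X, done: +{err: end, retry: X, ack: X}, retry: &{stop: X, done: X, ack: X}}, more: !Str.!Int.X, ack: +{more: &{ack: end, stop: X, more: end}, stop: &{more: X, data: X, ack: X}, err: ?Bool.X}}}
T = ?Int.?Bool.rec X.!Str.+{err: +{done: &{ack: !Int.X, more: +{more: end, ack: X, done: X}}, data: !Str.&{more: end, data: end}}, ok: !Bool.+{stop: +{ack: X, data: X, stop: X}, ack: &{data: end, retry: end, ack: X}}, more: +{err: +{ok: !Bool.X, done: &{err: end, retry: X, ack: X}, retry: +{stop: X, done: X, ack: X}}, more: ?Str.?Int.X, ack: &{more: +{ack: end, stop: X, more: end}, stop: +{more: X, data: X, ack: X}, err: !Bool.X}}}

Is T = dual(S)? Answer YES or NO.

!Int | ?Int  ✓
  !Bool | ?Bool  ✓
    rec X | rec X  ✓ (rec unchanged)
      ?Str | !Str  ✓
        &{err,ok,more} | +{err,ok,more}  ✓ same labels
          • err:
            &{done,data} | +{done,data}  ✓ same labels
              • done:
                +{ack,more} | &{ack,more}  ✓ same labels
                  • ack:
                    ?Int | !Int  ✓
                      X | X  ✓
                  • more:
                    &{more,ack,done} | +{more,ack,done}  ✓ same labels
                      • more:
                        end | end  ✓
                      • ack:
                        X | X  ✓
                      • done:
                        X | X  ✓
              • data:
                ?Str | !Str  ✓
                  +{more,data} | &{more,data}  ✓ same labels
                    • more:
                      end | end  ✓
                    • data:
                      end | end  ✓
          • ok:
            ?Bool | !Bool  ✓
              &{stop,ack} | +{stop,ack}  ✓ same labels
                • stop:
                  &{ack,data,stop} | +{ack,data,stop}  ✓ same labels
                    • ack:
                      X | X  ✓
                    • data:
                      X | X  ✓
                    • stop:
                      X | X  ✓
                • ack:
                  +{data,retry,ack} | &{data,retry,ack}  ✓ same labels
                    • data:
                      end | end  ✓
                    • retry:
                      end | end  ✓
                    • ack:
                      X | X  ✓
          • more:
            &{err,more,ack} | +{err,more,ack}  ✓ same labels
              • err:
                &{ok,done,retry} | +{ok,done,retry}  ✓ same labels
                  • ok:
                    ?Bool | !Bool  ✓
                      X | X  ✓
                  • done:
                    +{err,retry,ack} | &{err,retry,ack}  ✓ same labels
                      • err:
                        end | end  ✓
                      • retry:
                        X | X  ✓
                      • ack:
                        X | X  ✓
                  • retry:
                    &{stop,done,ack} | +{stop,done,ack}  ✓ same labels
                      • stop:
                        X | X  ✓
                      • done:
                        X | X  ✓
                      • ack:
                        X | X  ✓
              • more:
                !Str | ?Str  ✓
                  !Int | ?Int  ✓
                    X | X  ✓
              • ack:
                +{more,stop,err} | &{more,stop,err}  ✓ same labels
                  • more:
                    &{ack,stop,more} | +{ack,stop,more}  ✓ same labels
                      • ack:
                        end | end  ✓
                      • stop:
                        X | X  ✓
                      • more:
                        end | end  ✓
                  • stop:
                    &{more,data,ack} | +{more,data,ack}  ✓ same labels
                      • more:
                        X | X  ✓
                      • data:
                        X | X  ✓
                      • ack:
                        X | X  ✓
                  • err:
                    ?Bool | !Bool  ✓
                      X | X  ✓

YES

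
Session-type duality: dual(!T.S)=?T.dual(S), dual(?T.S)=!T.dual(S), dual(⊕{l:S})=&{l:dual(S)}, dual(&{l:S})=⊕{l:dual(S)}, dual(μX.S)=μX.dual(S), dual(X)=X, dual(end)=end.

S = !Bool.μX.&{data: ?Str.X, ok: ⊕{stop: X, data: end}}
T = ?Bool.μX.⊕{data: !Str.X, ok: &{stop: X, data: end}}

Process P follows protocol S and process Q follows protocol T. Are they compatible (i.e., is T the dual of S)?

!Bool | ?Bool  match
  μX | μX  match (μ self-dual)
    &{data,ok} | ⊕{data,ok}  match label sets agree
      • data:
        ?Str | !Str  match
          X | X  match
      • ok:
        ⊕{stop,data} | &{stop,data}  match label sets agree
          • stop:
            X | X  match
          • data:
            end | end  match

YES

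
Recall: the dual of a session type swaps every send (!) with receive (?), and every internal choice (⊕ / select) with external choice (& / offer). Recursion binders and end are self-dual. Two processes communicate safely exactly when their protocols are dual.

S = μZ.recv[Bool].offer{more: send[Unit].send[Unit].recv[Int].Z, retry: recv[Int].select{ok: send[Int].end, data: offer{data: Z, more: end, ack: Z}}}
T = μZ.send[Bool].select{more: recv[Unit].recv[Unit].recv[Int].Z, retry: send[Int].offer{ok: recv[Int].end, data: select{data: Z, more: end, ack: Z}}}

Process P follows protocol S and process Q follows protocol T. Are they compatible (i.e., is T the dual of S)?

NO

μZ ‖ μZ  ✓ (μ self-dual)
  recv[Bool] ‖ send[Bool]  ✓
    offer{more,retry} ‖ select{more,retry}  ✓ label sets agree
      [more]
        send[Unit] ‖ recv[Unit]  ✓
          send[Unit] ‖ recv[Unit]  ✓
            recv[Int] ‖ recv[Int]  ✗ same direction on both sides — not dual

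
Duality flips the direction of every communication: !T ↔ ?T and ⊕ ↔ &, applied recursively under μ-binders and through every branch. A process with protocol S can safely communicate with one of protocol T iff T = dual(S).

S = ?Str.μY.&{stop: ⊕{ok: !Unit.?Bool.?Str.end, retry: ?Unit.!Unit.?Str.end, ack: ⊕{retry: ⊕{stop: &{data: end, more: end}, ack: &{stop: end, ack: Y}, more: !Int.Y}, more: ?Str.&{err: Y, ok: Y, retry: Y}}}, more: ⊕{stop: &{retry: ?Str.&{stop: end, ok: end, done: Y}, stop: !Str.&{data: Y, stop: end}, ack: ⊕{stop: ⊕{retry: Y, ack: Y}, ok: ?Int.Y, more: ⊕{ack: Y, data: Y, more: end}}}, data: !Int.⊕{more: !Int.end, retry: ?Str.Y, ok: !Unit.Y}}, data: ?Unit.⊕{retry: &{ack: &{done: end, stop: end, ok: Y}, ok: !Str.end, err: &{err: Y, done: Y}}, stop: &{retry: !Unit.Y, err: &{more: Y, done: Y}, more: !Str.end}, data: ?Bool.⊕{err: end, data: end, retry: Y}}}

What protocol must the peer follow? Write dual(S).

!Str.μY.⊕{stop: &{ok: ?Unit.!Bool.!Str.end, retry: !Unit.?Unit.!Str.end, ack: &{retry: &{stop: ⊕{data: end, more: end}, ack: ⊕{stop: end, ack: Y}, more: ?Int.Y}, more: !Str.⊕{err: Y, ok: Y, retry: Y}}}, more: &{stop: ⊕{retry: !Str.⊕{stop: end, ok: end, done: Y}, stop: ?Str.⊕{data: Y, stop: end}, ack: &{stop: &{retry: Y, ack: Y}, ok: !Int.Y, more: &{ack: Y, data: Y, more: end}}}, data: ?Int.&{more: ?Int.end, retry: !Str.Y, ok: ?Unit.Y}}, data: !Unit.&{retry: ⊕{ack: ⊕{done: end, stop: end, ok: Y}, ok: ?Str.end, err: ⊕{err: Y, done: Y}}, stop: ⊕{retry: ?Unit.Y, err: ⊕{more: Y, done: Y}, more: ?Str.end}, data: !Bool.&{err: end, data: end, retry: Y}}}

?Str = !Str
  μY = μY  (binder kept)
    &{stop,more,data} = ⊕{stop,more,data}  (offer→select)
      • stop:
        ⊕{ok,retry,ack} = &{ok,retry,ack}  (⊕→&)
          • ok:
            !Unit = ?Unit
              ?Bool = !Bool
                ?Str = !Str
                  end self-dual
          • retry:
            ?Unit = !Unit
              !Unit = ?Unit
                ?Str = !Str
                  end self-dual
          • ack:
            ⊕{retry,more} = &{retry,more}  (⊕→&)
              • retry:
                ⊕{stop,ack,more} = &{stop,ack,more}  (⊕→&)
                  • stop:
                    &{data,more} = ⊕{data,more}  (offer→select)
                      • data:
                        end self-dual
                      • more:
                        end self-dual
                  • ack:
                    &{stop,ack} = ⊕{stop,ack}  (offer→select)
                      • stop:
                        end self-dual
                      • ack:
                        Y self-dual
                  • more:
                    !Int = ?Int
                      Y self-dual
              • more:
                ?Str = !Str
                  &{err,ok,retry} = ⊕{err,ok,retry}  (offer→select)
                    • err:
                      Y self-dual
                    • ok:
                      Y self-dual
                    • retry:
                      Y self-dual
      • more:
        ⊕{stop,data} = &{stop,data}  (⊕→&)
          • stop:
            &{retry,stop,ack} = ⊕{retry,stop,ack}  (offer→select)
              • retry:
                ?Str = !Str
                  &{stop,ok,done} = ⊕{stop,ok,done}  (offer→select)
                    • stop:
                      end self-dual
                    • ok:
                      end self-dual
                    • done:
                      Y self-dual
              • stop:
                !Str = ?Str
                  &{data,stop} = ⊕{data,stop}  (offer→select)
                    • data:
                      Y self-dual
                    • stop:
                      end self-dual
              • ack:
                ⊕{stop,ok,more} = &{stop,ok,more}  (⊕→&)
                  • stop:
                    ⊕{retry,ack} = &{retry,ack}  (⊕→&)
                      • retry:
                        Y self-dual
                      • ack:
                        Y self-dual
                  • ok:
                    ?Int = !Int
                      Y self-dual
                  • more:
                    ⊕{ack,data,more} = &{ack,data,more}  (⊕→&)
                      • ack:
                        Y self-dual
                      • data:
                        Y self-dual
                      • more:
                        end self-dual
          • data:
            !Int = ?Int
              ⊕{more,retry,ok} = &{more,retry,ok}  (⊕→&)
                • more:
                  !Int = ?Int
                    end self-dual
                • retry:
                  ?Str = !Str
                    Y self-dual
                • ok:
                  !Unit = ?Unit
                    Y self-dual
      • data:
        ?Unit = !Unit
          ⊕{retry,stop,data} = &{retry,stop,data}  (⊕→&)
            • retry:
              &{ack,ok,err} = ⊕{ack,ok,err}  (offer→select)
                • ack:
                  &{done,stop,ok} = ⊕{done,stop,ok}  (offer→select)
                    • done:
                      end self-dual
                    • stop:
                      end self-dual
                    • ok:
                      Y self-dual
                • ok:
                  !Str = ?Str
                    end self-dual
                • err:
                  &{err,done} = ⊕{err,done}  (offer→select)
                    • err:
                      Y self-dual
                    • done:
                      Y self-dual
            • stop:
              &{retry,err,more} = ⊕{retry,err,more}  (offer→select)
                • retry:
                  !Unit = ?Unit
                    Y self-dual
                • err:
                  &{more,done} = ⊕{more,done}  (offer→select)
                    • more:
                      Y self-dual
                    • done:
                      Y self-dual
                • more:
                  !Str = ?Str
                    end self-dual
            • data:
              ?Bool = !Bool
                ⊕{err,data,retry} = &{err,data,retry}  (⊕→&)
                  • err:
                    end self-dual
                  • data:
                    end self-dual
                  • retry:
                    Y self-dual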